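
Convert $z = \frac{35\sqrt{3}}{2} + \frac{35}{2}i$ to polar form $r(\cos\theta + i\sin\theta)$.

r = |z| = sqrt(a^2 + b^2) = sqrt((35*sqrt(3)/2)^2 + (35/2)^2) = sqrt(3675/4 + 1225/4) = sqrt(1225) = 35
θ = arctan(b/a) = arctan(17.5/30.3109) (quadrant-adjusted) = 30°
z = 35(cos 30° + i sin 30°)


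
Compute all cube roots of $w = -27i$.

|w| = 27, arg(w) = 270°
Root modulus = 27^(1/3) = 3
Root arguments: θ_k = (270° + 360°k)/3 for k = 0, 1, ..., 2
Roots: 3i, -3*sqrt(3)/2 - (3/2)i, 3*sqrt(3)/2 - (3/2)i


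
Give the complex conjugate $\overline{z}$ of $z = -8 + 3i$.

If z = a + bi, then conjugate(z) = a - bi
conjugate(-8 + 3i) = -8 - 3i


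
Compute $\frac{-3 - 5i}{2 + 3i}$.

Multiply numerator and denominator by conjugate (2 - 3i):
= (-3 - 5i)(2 - 3i) / (2^2 + 3^2)
= (-21 - i) / 13
= -21/13 - (1/13)i


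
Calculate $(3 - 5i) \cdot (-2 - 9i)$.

(a1*a2 - b1*b2) + (a1*b2 + b1*a2)i
= (-6 - 45) + (-27 + 10)i
= -51 - 17i


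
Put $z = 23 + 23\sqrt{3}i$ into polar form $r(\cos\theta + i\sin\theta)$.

r = |z| = sqrt(a^2 + b^2) = sqrt((23)^2 + (23*sqrt(3))^2) = sqrt(529 + 1587) = sqrt(2116) = 46
θ = arctan(b/a) = arctan(39.8372/23) (quadrant-adjusted) = 60°
z = 46(cos 60° + i sin 60°)


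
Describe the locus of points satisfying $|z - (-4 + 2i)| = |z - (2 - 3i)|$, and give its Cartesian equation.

|z - z1| = |z - z2| means z is equidistant from z1 and z2,
i.e. the perpendicular bisector of the segment from (-4, 2) to (2, -3) (midpoint (-1, -1/2)).
With z = x + yi, square both sides:
(x - (-4))^2 + (y - 2)^2 = (x - 2)^2 + (y - (-3))^2
The x^2 and y^2 terms cancel: 12x + (-10)y = 13 - 20 = -7
Simplify: 12x - 10y = -7
Locus: Perpendicular bisector of the segment from (-4, 2) to (2, -3): the line 12x - 10y = -7


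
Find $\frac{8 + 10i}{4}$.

Divisor is real, so divide each part by 4:
= 2 + (5/2)i


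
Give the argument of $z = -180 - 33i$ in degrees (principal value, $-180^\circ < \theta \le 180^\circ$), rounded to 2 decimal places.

θ = arctan(b/a) = arctan(-33/-180) (quadrant-adjusted) = -169.61°


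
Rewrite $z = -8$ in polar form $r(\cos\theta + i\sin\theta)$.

r = |z| = sqrt(a^2 + b^2) = sqrt((-8)^2 + (0)^2) = sqrt(64 + 0) = sqrt(64) = 8
b = 0 and a < 0, so z lies on the negative real axis: θ = 180°
z = 8(cos 180° + i sin 180°)


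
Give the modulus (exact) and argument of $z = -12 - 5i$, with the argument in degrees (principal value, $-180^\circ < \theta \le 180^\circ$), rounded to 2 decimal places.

|z| = sqrt((-12)^2 + (-5)^2) = 13
arg(z) = arctan(b/a) = arctan(-5/-12) (quadrant-adjusted) = -157.38°


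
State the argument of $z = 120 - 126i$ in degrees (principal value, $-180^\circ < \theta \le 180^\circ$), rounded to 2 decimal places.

θ = arctan(b/a) = arctan(-126/120) (quadrant-adjusted) = -46.40°


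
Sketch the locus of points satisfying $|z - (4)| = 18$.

|z - z0| = r describes a circle centered at z0 with radius r
Here z0 = 4 and r = 18
Locus: Circle centered at (4, 0) with radius 18


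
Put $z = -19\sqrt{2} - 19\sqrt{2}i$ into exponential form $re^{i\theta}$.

r = |z| = sqrt((-19*sqrt(2))^2 + (-19*sqrt(2))^2) = sqrt(722 + 722) = sqrt(1444) = 38
θ = arctan(b/a) = arctan(-26.8701/-26.8701) (quadrant-adjusted) = 225° = 5π/4
z = 38e^(i*5π/4)


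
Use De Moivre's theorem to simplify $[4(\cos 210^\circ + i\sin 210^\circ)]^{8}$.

By De Moivre: z^n = r^n(cos(nθ) + i sin(nθ))
= 4^8(cos(8*210°) + i sin(8*210°))
= 65536(cos 240° + i sin 240°)
= -32768 - 32768*sqrt(3)i


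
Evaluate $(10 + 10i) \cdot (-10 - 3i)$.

(a1*a2 - b1*b2) + (a1*b2 + b1*a2)i
= (-100 - (-30)) + (-30 + (-100))i
= -70 - 130i


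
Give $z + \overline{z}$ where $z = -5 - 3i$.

z + conjugate(z) = (a + bi) + (a - bi) = 2a
= 2 * (-5) = -10


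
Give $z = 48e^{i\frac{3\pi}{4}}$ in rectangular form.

a = r cos θ = 48 * -sqrt(2)/2 = -24*sqrt(2)
b = r sin θ = 48 * sqrt(2)/2 = 24*sqrt(2)
z = -24*sqrt(2) + 24*sqrt(2)i


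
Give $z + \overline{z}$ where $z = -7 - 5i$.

z + conjugate(z) = (a + bi) + (a - bi) = 2a
= 2 * (-7) = -14


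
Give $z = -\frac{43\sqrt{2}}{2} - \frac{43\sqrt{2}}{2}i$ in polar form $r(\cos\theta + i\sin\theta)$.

r = |z| = sqrt(a^2 + b^2) = sqrt((-43*sqrt(2)/2)^2 + (-43*sqrt(2)/2)^2) = sqrt(1849/2 + 1849/2) = sqrt(1849) = 43
θ = arctan(b/a) = arctan(-30.4056/-30.4056) (quadrant-adjusted) = 225°
z = 43(cos 225° + i sin 225°)


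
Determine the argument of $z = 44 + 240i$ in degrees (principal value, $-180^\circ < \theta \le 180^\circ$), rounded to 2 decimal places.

θ = arctan(b/a) = arctan(240/44) (quadrant-adjusted) = 79.61°


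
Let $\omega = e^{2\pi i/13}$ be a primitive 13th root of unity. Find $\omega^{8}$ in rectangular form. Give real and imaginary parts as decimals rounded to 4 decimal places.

ω^8 = e^(2πi·8/13) = e^(i·16π/13)
= cos(16π/13) + i sin(16π/13)
= -0.7485 - 0.6631i


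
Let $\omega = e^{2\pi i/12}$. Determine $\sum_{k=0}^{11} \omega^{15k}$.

Let ζ = ω^15 = e^(2πi·15/12). Since 12 ∤ 15, ζ ≠ 1.
Sum = Σ_{k=0}^{11} ζ^k = (ζ^12 - 1)/(ζ - 1) = (ω^{15·12} - 1)/(ζ - 1) = (1 - 1)/(ζ - 1) = 0


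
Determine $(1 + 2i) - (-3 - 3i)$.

(1 - (-3)) + (2 - (-3))i = 4 + 5i


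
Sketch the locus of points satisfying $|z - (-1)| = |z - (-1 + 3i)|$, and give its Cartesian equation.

|z - z1| = |z - z2| means z is equidistant from z1 and z2,
i.e. the perpendicular bisector of the segment from (-1, 0) to (-1, 3) (midpoint (-1, 3/2)).
With z = x + yi, square both sides:
(x - (-1))^2 + (y - 0)^2 = (x - (-1))^2 + (y - 3)^2
The x^2 and y^2 terms cancel: 0x + 6y = 10 - 1 = 9
Simplify: y = 3/2
Locus: Perpendicular bisector of the segment from (-1, 0) to (-1, 3): the line y = 3/2


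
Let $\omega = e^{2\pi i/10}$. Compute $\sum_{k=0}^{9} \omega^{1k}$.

Let ζ = ω^1 = e^(2πi·1/10). Since 10 ∤ 1, ζ ≠ 1.
Sum = Σ_{k=0}^{9} ζ^k = (ζ^10 - 1)/(ζ - 1) = (ω^{1·10} - 1)/(ζ - 1) = (1 - 1)/(ζ - 1) = 0


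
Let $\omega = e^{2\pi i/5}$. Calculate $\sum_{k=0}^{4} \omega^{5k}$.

Since 5 divides 5, ω^5 = (ω^5)^1 = 1^1 = 1, so every term is 1.
Sum = 5 · 1 = 5


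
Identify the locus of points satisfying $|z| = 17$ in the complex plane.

|z| = 17 means sqrt(x^2 + y^2) = 17
This is a circle of radius 17 centered at the origin


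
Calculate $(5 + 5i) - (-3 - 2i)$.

(5 - (-3)) + (5 - (-2))i = 8 + 7i


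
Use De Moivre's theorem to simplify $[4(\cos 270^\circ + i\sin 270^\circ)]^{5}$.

By De Moivre: z^n = r^n(cos(nθ) + i sin(nθ))
= 4^5(cos(5*270°) + i sin(5*270°))
= 1024(cos 270° + i sin 270°)
= -1024i


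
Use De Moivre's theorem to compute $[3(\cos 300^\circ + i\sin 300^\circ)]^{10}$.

By De Moivre: z^n = r^n(cos(nθ) + i sin(nθ))
= 3^10(cos(10*300°) + i sin(10*300°))
= 59049(cos 120° + i sin 120°)
= -59049/2 + (59049*sqrt(3)/2)i


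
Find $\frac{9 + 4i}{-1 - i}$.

Multiply numerator and denominator by conjugate (-1 + i):
= (9 + 4i)(-1 + i) / ((-1)^2 + (-1)^2)
= (-13 + 5i) / 2
= -13/2 + (5/2)i


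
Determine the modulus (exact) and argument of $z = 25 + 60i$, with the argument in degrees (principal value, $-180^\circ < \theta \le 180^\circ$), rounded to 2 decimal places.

|z| = sqrt(25^2 + 60^2) = 65
arg(z) = arctan(b/a) = arctan(60/25) (quadrant-adjusted) = 67.38°


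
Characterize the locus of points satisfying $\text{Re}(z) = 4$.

Re(z) = x where z = x + yi; the equation x = 4 is satisfied by all points with that x-coordinate
Locus: Vertical line x = 4


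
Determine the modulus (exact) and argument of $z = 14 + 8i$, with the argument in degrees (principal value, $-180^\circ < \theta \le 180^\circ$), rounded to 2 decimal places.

|z| = sqrt(14^2 + 8^2) = sqrt(260)
arg(z) = arctan(b/a) = arctan(8/14) (quadrant-adjusted) = 29.74°


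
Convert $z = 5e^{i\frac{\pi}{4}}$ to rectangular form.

a = r cos θ = 5 * sqrt(2)/2 = 5*sqrt(2)/2
b = r sin θ = 5 * sqrt(2)/2 = 5*sqrt(2)/2
z = 5*sqrt(2)/2 + (5*sqrt(2)/2)i


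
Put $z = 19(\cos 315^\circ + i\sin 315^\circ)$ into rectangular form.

a = r cos θ = 19 * sqrt(2)/2 = 19*sqrt(2)/2
b = r sin θ = 19 * -sqrt(2)/2 = -19*sqrt(2)/2
z = 19*sqrt(2)/2 - (19*sqrt(2)/2)i


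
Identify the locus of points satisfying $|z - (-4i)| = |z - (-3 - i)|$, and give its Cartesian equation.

|z - z1| = |z - z2| means z is equidistant from z1 and z2,
i.e. the perpendicular bisector of the segment from (0, -4) to (-3, -1) (midpoint (-3/2, -5/2)).
With z = x + yi, square both sides:
(x - 0)^2 + (y - (-4))^2 = (x - (-3))^2 + (y - (-1))^2
The x^2 and y^2 terms cancel: -6x + 6y = 10 - 16 = -6
Simplify: x - y = 1
Locus: Perpendicular bisector of the segment from (0, -4) to (-3, -1): the line x - y = 1


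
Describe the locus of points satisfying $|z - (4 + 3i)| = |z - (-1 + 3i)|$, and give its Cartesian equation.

|z - z1| = |z - z2| means z is equidistant from z1 and z2,
i.e. the perpendicular bisector of the segment from (4, 3) to (-1, 3) (midpoint (3/2, 3)).
With z = x + yi, square both sides:
(x - 4)^2 + (y - 3)^2 = (x - (-1))^2 + (y - 3)^2
The x^2 and y^2 terms cancel: -10x + 0y = 10 - 25 = -15
Simplify: x = 3/2
Locus: Perpendicular bisector of the segment from (4, 3) to (-1, 3): the line x = 3/2


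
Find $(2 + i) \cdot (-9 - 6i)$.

(a1*a2 - b1*b2) + (a1*b2 + b1*a2)i
= (-18 - (-6)) + (-12 + (-9))i
= -12 - 21i


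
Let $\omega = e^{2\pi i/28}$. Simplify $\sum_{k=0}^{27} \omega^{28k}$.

Since 28 divides 28, ω^28 = (ω^28)^1 = 1^1 = 1, so every term is 1.
Sum = 28 · 1 = 28


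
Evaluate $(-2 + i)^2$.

(a + bi)^2 = a^2 - b^2 + 2abi
= (-2)^2 - 1^2 + 2*(-2)*1i
= 3 - 4i


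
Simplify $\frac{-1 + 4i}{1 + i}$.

Multiply numerator and denominator by conjugate (1 - i):
= (-1 + 4i)(1 - i) / (1^2 + 1^2)
= (3 + 5i) / 2
= 3/2 + (5/2)i


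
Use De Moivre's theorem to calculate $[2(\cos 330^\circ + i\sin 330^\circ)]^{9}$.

By De Moivre: z^n = r^n(cos(nθ) + i sin(nθ))
= 2^9(cos(9*330°) + i sin(9*330°))
= 512(cos 90° + i sin 90°)
= 512i


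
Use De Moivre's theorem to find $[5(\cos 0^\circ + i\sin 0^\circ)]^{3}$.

By De Moivre: z^n = r^n(cos(nθ) + i sin(nθ))
= 5^3(cos(3*0°) + i sin(3*0°))
= 125(cos 0° + i sin 0°)
= 125


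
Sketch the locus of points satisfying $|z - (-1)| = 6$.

|z - z0| = r describes a circle centered at z0 with radius r
Here z0 = -1 and r = 6
Locus: Circle centered at (-1, 0) with radius 6


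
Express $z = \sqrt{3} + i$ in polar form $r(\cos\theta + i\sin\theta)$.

r = |z| = sqrt(a^2 + b^2) = sqrt((sqrt(3))^2 + (1)^2) = sqrt(3 + 1) = sqrt(4) = 2
θ = arctan(b/a) = arctan(1/1.7321) (quadrant-adjusted) = 30°
z = 2(cos 30° + i sin 30°)


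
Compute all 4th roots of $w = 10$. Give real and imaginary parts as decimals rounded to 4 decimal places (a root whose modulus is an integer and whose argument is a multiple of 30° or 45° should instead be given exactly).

|w| = 10, arg(w) = 0°
Root modulus = 10^(1/4) ≈ 1.778279
Root arguments: θ_k = (0° + 360°k)/4 for k = 0, 1, ..., 3
Compute each root as (root modulus)(cos θ_k + i sin θ_k) using full-precision intermediates, then round to 4 decimal places.
Roots: 1.7783, 1.7783i, -1.7783, -1.7783i


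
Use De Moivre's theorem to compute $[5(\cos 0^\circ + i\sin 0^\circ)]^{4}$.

By De Moivre: z^n = r^n(cos(nθ) + i sin(nθ))
= 5^4(cos(4*0°) + i sin(4*0°))
= 625(cos 0° + i sin 0°)
= 625


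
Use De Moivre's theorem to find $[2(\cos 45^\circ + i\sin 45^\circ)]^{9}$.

By De Moivre: z^n = r^n(cos(nθ) + i sin(nθ))
= 2^9(cos(9*45°) + i sin(9*45°))
= 512(cos 45° + i sin 45°)
= 256*sqrt(2) + 256*sqrt(2)i


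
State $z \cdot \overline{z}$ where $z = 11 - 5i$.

z * conjugate(z) = |z|^2 = a^2 + b^2
= 11^2 + (-5)^2 = 146


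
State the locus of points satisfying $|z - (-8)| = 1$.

|z - z0| = r describes a circle centered at z0 with radius r
Here z0 = -8 and r = 1
Locus: Circle centered at (-8, 0) with radius 1


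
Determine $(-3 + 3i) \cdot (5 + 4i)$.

(a1*a2 - b1*b2) + (a1*b2 + b1*a2)i
= (-15 - 12) + (-12 + 15)i
= -27 + 3i


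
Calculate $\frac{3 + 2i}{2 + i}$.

Multiply numerator and denominator by conjugate (2 - i):
= (3 + 2i)(2 - i) / (2^2 + 1^2)
= (8 + i) / 5
= 8/5 + (1/5)i


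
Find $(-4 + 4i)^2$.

(a + bi)^2 = a^2 - b^2 + 2abi
= (-4)^2 - 4^2 + 2*(-4)*4i
= -32i


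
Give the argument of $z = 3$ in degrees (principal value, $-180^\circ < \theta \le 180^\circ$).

b = 0 and a > 0, so z lies on the positive real axis: θ = 0°


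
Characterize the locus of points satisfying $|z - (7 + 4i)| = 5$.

|z - z0| = r describes a circle centered at z0 with radius r
Here z0 = 7 + 4i and r = 5
Locus: Circle centered at (7, 4) with radius 5


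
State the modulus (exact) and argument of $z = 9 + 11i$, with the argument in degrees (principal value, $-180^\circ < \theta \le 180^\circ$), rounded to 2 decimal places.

|z| = sqrt(9^2 + 11^2) = sqrt(202)
arg(z) = arctan(b/a) = arctan(11/9) (quadrant-adjusted) = 50.71°


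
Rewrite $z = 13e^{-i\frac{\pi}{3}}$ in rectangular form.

a = r cos θ = 13 * 1/2 = 13/2
b = r sin θ = 13 * -sqrt(3)/2 = -13*sqrt(3)/2
z = 13/2 - (13*sqrt(3)/2)i


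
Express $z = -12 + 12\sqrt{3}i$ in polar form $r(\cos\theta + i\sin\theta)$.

r = |z| = sqrt(a^2 + b^2) = sqrt((-12)^2 + (12*sqrt(3))^2) = sqrt(144 + 432) = sqrt(576) = 24
θ = arctan(b/a) = arctan(20.7846/-12) (quadrant-adjusted) = 120°
z = 24(cos 120° + i sin 120°)


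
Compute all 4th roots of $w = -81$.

|w| = 81, arg(w) = 180°
Root modulus = 81^(1/4) = 3
Root arguments: θ_k = (180° + 360°k)/4 for k = 0, 1, ..., 3
Roots: 3*sqrt(2)/2 + (3*sqrt(2)/2)i, -3*sqrt(2)/2 + (3*sqrt(2)/2)i, -3*sqrt(2)/2 - (3*sqrt(2)/2)i, 3*sqrt(2)/2 - (3*sqrt(2)/2)i


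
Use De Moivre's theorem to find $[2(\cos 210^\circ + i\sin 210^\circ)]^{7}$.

By De Moivre: z^n = r^n(cos(nθ) + i sin(nθ))
= 2^7(cos(7*210°) + i sin(7*210°))
= 128(cos 30° + i sin 30°)
= 64*sqrt(3) + 64i


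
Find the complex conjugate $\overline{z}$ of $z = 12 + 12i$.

If z = a + bi, then conjugate(z) = a - bi
conjugate(12 + 12i) = 12 - 12i


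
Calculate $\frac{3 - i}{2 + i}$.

Multiply numerator and denominator by conjugate (2 - i):
= (3 - i)(2 - i) / (2^2 + 1^2)
= (5 - 5i) / 5
= 1 - i


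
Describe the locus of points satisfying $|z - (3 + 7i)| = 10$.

|z - z0| = r describes a circle centered at z0 with radius r
Here z0 = 3 + 7i and r = 10
Locus: Circle centered at (3, 7) with radius 10


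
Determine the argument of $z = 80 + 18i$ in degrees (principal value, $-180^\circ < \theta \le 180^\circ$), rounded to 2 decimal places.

θ = arctan(b/a) = arctan(18/80) (quadrant-adjusted) = 12.68°


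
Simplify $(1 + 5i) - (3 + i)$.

(1 - 3) + (5 - 1)i = -2 + 4i


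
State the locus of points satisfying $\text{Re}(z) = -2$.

Re(z) = x where z = x + yi; the equation x = -2 is satisfied by all points with that x-coordinate
Locus: Vertical line x = -2


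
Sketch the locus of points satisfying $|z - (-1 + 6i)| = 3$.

|z - z0| = r describes a circle centered at z0 with radius r
Here z0 = -1 + 6i and r = 3
Locus: Circle centered at (-1, 6) with radius 3


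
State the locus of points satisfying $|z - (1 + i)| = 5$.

|z - z0| = r describes a circle centered at z0 with radius r
Here z0 = 1 + i and r = 5
Locus: Circle centered at (1, 1) with radius 5


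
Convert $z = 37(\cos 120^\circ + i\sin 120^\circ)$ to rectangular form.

a = r cos θ = 37 * -1/2 = -37/2
b = r sin θ = 37 * sqrt(3)/2 = 37*sqrt(3)/2
z = -37/2 + (37*sqrt(3)/2)i


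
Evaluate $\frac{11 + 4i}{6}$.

Divisor is real, so divide each part by 6:
= 11/6 + (2/3)i


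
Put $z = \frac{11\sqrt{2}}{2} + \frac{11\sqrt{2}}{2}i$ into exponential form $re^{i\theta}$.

r = |z| = sqrt((11*sqrt(2)/2)^2 + (11*sqrt(2)/2)^2) = sqrt(121/2 + 121/2) = sqrt(121) = 11
θ = arctan(b/a) = arctan(7.7782/7.7782) (quadrant-adjusted) = 45° = π/4
z = 11e^(i*π/4)


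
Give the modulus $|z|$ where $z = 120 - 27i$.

|z| = sqrt(a^2 + b^2) = sqrt(120^2 + (-27)^2) = sqrt(15129) = 123


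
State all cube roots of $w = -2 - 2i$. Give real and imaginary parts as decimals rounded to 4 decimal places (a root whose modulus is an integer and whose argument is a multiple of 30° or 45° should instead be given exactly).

|w| = sqrt(8) ≈ 2.828427, arg(w) = 225°
Root modulus = sqrt(8)^(1/3) ≈ 1.414214
Root arguments: θ_k = (225° + 360°k)/3 for k = 0, 1, ..., 2
Compute each root as (root modulus)(cos θ_k + i sin θ_k) using full-precision intermediates, then round to 4 decimal places.
Roots: 0.3660 + 1.3660i, -1.3660 - 0.3660i, 1.0000 - 1.0000i


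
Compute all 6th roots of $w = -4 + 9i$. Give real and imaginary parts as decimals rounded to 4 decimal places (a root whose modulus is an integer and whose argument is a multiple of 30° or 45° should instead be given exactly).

|w| = sqrt(97) ≈ 9.848858, arg(w) ≈ 113.962489°
Root modulus = sqrt(97)^(1/6) ≈ 1.464078
Root arguments: θ_k = (arg(w) + 360°k)/6 for k = 0, 1, ..., 5
Compute each root as (root modulus)(cos θ_k + i sin θ_k) using full-precision intermediates, then round to 4 decimal places.
Roots: 1.3844 + 0.4765i, 0.2795 + 1.4371i, -1.1048 + 0.9606i, -1.3844 - 0.4765i, -0.2795 - 1.4371i, 1.1048 - 0.9606i


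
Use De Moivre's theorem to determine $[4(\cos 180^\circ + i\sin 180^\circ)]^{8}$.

By De Moivre: z^n = r^n(cos(nθ) + i sin(nθ))
= 4^8(cos(8*180°) + i sin(8*180°))
= 65536(cos 0° + i sin 0°)
= 65536


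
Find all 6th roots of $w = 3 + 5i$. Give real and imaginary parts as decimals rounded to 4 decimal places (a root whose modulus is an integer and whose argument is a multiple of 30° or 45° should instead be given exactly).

|w| = sqrt(34) ≈ 5.830952, arg(w) ≈ 59.036243°
Root modulus = sqrt(34)^(1/6) ≈ 1.341601
Root arguments: θ_k = (arg(w) + 360°k)/6 for k = 0, 1, ..., 5
Compute each root as (root modulus)(cos θ_k + i sin θ_k) using full-precision intermediates, then round to 4 decimal places.
Roots: 1.3219 + 0.2293i, 0.4624 + 1.2594i, -0.8595 + 1.0301i, -1.3219 - 0.2293i, -0.4624 - 1.2594i, 0.8595 - 1.0301i


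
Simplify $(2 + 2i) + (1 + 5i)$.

(2 + 1) + (2 + 5)i = 3 + 7i


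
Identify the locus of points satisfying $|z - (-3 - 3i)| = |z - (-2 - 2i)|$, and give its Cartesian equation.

|z - z1| = |z - z2| means z is equidistant from z1 and z2,
i.e. the perpendicular bisector of the segment from (-3, -3) to (-2, -2) (midpoint (-5/2, -5/2)).
With z = x + yi, square both sides:
(x - (-3))^2 + (y - (-3))^2 = (x - (-2))^2 + (y - (-2))^2
The x^2 and y^2 terms cancel: 2x + 2y = 8 - 18 = -10
Simplify: x + y = -5
Locus: Perpendicular bisector of the segment from (-3, -3) to (-2, -2): the line x + y = -5


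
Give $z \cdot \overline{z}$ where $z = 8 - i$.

z * conjugate(z) = |z|^2 = a^2 + b^2
= 8^2 + (-1)^2 = 65


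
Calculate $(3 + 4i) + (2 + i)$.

(3 + 2) + (4 + 1)i = 5 + 5i


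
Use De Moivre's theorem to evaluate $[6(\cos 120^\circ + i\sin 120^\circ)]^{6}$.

By De Moivre: z^n = r^n(cos(nθ) + i sin(nθ))
= 6^6(cos(6*120°) + i sin(6*120°))
= 46656(cos 0° + i sin 0°)
= 46656


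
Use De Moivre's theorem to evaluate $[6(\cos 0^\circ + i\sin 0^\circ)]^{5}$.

By De Moivre: z^n = r^n(cos(nθ) + i sin(nθ))
= 6^5(cos(5*0°) + i sin(5*0°))
= 7776(cos 0° + i sin 0°)
= 7776


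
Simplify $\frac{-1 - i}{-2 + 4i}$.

Multiply numerator and denominator by conjugate (-2 - 4i):
= (-1 - i)(-2 - 4i) / ((-2)^2 + 4^2)
= (-2 + 6i) / 20
Divide through by 2: (-1 + 3i) / 10
= -1/10 + (3/10)i


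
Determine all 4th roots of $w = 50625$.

|w| = 50625, arg(w) = 0°
Root modulus = 50625^(1/4) = 15
Root arguments: θ_k = (0° + 360°k)/4 for k = 0, 1, ..., 3
Roots: 15, 15i, -15, -15i


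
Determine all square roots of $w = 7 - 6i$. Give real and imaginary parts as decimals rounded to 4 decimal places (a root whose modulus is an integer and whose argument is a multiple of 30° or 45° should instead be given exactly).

|w| = sqrt(85) ≈ 9.219544, arg(w) ≈ 319.398705°
Root modulus = sqrt(85)^(1/2) ≈ 3.036370
Root arguments: θ_k = (arg(w) + 360°k)/2 for k = 0, 1, ..., 1
Compute each root as (root modulus)(cos θ_k + i sin θ_k) using full-precision intermediates, then round to 4 decimal places.
Roots: -2.8478 + 1.0535i, 2.8478 - 1.0535i


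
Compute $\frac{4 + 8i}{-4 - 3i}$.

Multiply numerator and denominator by conjugate (-4 + 3i):
= (4 + 8i)(-4 + 3i) / ((-4)^2 + (-3)^2)
= (-40 - 20i) / 25
Divide through by 5: (-8 - 4i) / 5
= -8/5 - (4/5)i


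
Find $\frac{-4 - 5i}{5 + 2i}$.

Multiply numerator and denominator by conjugate (5 - 2i):
= (-4 - 5i)(5 - 2i) / (5^2 + 2^2)
= (-30 - 17i) / 29
= -30/29 - (17/29)i


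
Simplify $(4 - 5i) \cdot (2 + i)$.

(a1*a2 - b1*b2) + (a1*b2 + b1*a2)i
= (8 - (-5)) + (4 + (-10))i
= 13 - 6i


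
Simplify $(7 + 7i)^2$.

(a + bi)^2 = a^2 - b^2 + 2abi
= 7^2 - 7^2 + 2*7*7i
= 98i


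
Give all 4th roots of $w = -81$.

|w| = 81, arg(w) = 180°
Root modulus = 81^(1/4) = 3
Root arguments: θ_k = (180° + 360°k)/4 for k = 0, 1, ..., 3
Roots: 3*sqrt(2)/2 + (3*sqrt(2)/2)i, -3*sqrt(2)/2 + (3*sqrt(2)/2)i, -3*sqrt(2)/2 - (3*sqrt(2)/2)i, 3*sqrt(2)/2 - (3*sqrt(2)/2)i


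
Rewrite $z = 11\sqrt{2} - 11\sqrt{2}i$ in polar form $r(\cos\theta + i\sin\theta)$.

r = |z| = sqrt(a^2 + b^2) = sqrt((11*sqrt(2))^2 + (-11*sqrt(2))^2) = sqrt(242 + 242) = sqrt(484) = 22
θ = arctan(b/a) = arctan(-15.5563/15.5563) (quadrant-adjusted) = 315°
z = 22(cos 315° + i sin 315°)


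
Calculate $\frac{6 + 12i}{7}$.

Divisor is real, so divide each part by 7:
= 6/7 + (12/7)i


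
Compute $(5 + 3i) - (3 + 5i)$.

(5 - 3) + (3 - 5)i = 2 - 2i


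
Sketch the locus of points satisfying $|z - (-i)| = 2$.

|z - z0| = r describes a circle centered at z0 with radius r
Here z0 = -i and r = 2
Locus: Circle centered at (0, -1) with radius 2


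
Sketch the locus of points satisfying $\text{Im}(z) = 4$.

Im(z) = y where z = x + yi; the equation y = 4 is satisfied by all points with that y-coordinate
Locus: Horizontal line y = 4


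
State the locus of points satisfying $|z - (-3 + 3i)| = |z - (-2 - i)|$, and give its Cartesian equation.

|z - z1| = |z - z2| means z is equidistant from z1 and z2,
i.e. the perpendicular bisector of the segment from (-3, 3) to (-2, -1) (midpoint (-5/2, 1)).
With z = x + yi, square both sides:
(x - (-3))^2 + (y - 3)^2 = (x - (-2))^2 + (y - (-1))^2
The x^2 and y^2 terms cancel: 2x + (-8)y = 5 - 18 = -13
Simplify: 2x - 8y = -13
Locus: Perpendicular bisector of the segment from (-3, 3) to (-2, -1): the line 2x - 8y = -13


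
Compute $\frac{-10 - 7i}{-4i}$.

Multiply numerator and denominator by conjugate (4i):
= (-10 - 7i)(4i) / (0^2 + (-4)^2)
= (28 - 40i) / 16
Divide through by 4: (7 - 10i) / 4
= 7/4 - (5/2)i


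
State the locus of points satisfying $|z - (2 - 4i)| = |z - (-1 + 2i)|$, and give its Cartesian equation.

|z - z1| = |z - z2| means z is equidistant from z1 and z2,
i.e. the perpendicular bisector of the segment from (2, -4) to (-1, 2) (midpoint (1/2, -1)).
With z = x + yi, square both sides:
(x - 2)^2 + (y - (-4))^2 = (x - (-1))^2 + (y - 2)^2
The x^2 and y^2 terms cancel: -6x + 12y = 5 - 20 = -15
Simplify: 2x - 4y = 5
Locus: Perpendicular bisector of the segment from (2, -4) to (-1, 2): the line 2x - 4y = 5


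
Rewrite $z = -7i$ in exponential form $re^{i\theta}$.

r = |z| = sqrt((0)^2 + (-7)^2) = sqrt(0 + 49) = sqrt(49) = 7
a = 0 and b < 0, so z lies on the negative imaginary axis: θ = -90° = -π/2
z = 7e^(-i*π/2)


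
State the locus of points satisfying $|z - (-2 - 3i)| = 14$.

|z - z0| = r describes a circle centered at z0 with radius r
Here z0 = -2 - 3i and r = 14
Locus: Circle centered at (-2, -3) with radius 14


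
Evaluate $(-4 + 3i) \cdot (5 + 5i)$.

(a1*a2 - b1*b2) + (a1*b2 + b1*a2)i
= (-20 - 15) + (-20 + 15)i
= -35 - 5i


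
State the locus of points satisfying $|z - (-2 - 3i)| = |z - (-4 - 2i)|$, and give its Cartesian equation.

|z - z1| = |z - z2| means z is equidistant from z1 and z2,
i.e. the perpendicular bisector of the segment from (-2, -3) to (-4, -2) (midpoint (-3, -5/2)).
With z = x + yi, square both sides:
(x - (-2))^2 + (y - (-3))^2 = (x - (-4))^2 + (y - (-2))^2
The x^2 and y^2 terms cancel: -4x + 2y = 20 - 13 = 7
Simplify: 4x - 2y = -7
Locus: Perpendicular bisector of the segment from (-2, -3) to (-4, -2): the line 4x - 2y = -7


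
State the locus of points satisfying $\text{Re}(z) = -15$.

Re(z) = x where z = x + yi; the equation x = -15 is satisfied by all points with that x-coordinate
Locus: Vertical line x = -15


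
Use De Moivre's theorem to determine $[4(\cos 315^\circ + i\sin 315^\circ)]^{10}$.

By De Moivre: z^n = r^n(cos(nθ) + i sin(nθ))
= 4^10(cos(10*315°) + i sin(10*315°))
= 1048576(cos 270° + i sin 270°)
= -1048576i


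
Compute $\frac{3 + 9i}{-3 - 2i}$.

Multiply numerator and denominator by conjugate (-3 + 2i):
= (3 + 9i)(-3 + 2i) / ((-3)^2 + (-2)^2)
= (-27 - 21i) / 13
= -27/13 - (21/13)i


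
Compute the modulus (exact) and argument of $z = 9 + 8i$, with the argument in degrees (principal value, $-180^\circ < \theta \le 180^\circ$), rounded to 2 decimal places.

|z| = sqrt(9^2 + 8^2) = sqrt(145)
arg(z) = arctan(b/a) = arctan(8/9) (quadrant-adjusted) = 41.63°


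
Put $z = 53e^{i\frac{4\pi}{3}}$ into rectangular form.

a = r cos θ = 53 * -1/2 = -53/2
b = r sin θ = 53 * -sqrt(3)/2 = -53*sqrt(3)/2
z = -53/2 - (53*sqrt(3)/2)i


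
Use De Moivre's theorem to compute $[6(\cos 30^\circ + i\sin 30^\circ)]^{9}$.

By De Moivre: z^n = r^n(cos(nθ) + i sin(nθ))
= 6^9(cos(9*30°) + i sin(9*30°))
= 10077696(cos 270° + i sin 270°)
= -10077696i


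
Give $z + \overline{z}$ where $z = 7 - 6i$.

z + conjugate(z) = (a + bi) + (a - bi) = 2a
= 2 * 7 = 14


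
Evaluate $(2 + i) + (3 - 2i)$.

(2 + 3) + (1 + (-2))i = 5 - i


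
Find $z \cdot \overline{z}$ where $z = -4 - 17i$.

z * conjugate(z) = |z|^2 = a^2 + b^2
= (-4)^2 + (-17)^2 = 305


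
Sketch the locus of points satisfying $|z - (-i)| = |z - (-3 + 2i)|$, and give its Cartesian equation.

|z - z1| = |z - z2| means z is equidistant from z1 and z2,
i.e. the perpendicular bisector of the segment from (0, -1) to (-3, 2) (midpoint (-3/2, 1/2)).
With z = x + yi, square both sides:
(x - 0)^2 + (y - (-1))^2 = (x - (-3))^2 + (y - 2)^2
The x^2 and y^2 terms cancel: -6x + 6y = 13 - 1 = 12
Simplify: x - y = -2
Locus: Perpendicular bisector of the segment from (0, -1) to (-3, 2): the line x - y = -2


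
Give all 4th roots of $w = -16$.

|w| = 16, arg(w) = 180°
Root modulus = 16^(1/4) = 2
Root arguments: θ_k = (180° + 360°k)/4 for k = 0, 1, ..., 3
Roots: sqrt(2) + sqrt(2)i, -sqrt(2) + sqrt(2)i, -sqrt(2) - sqrt(2)i, sqrt(2) - sqrt(2)i


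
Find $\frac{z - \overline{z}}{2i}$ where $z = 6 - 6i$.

z - conjugate(z) = 2bi
(z - conjugate(z))/(2i) = 2bi/(2i) = b = -6


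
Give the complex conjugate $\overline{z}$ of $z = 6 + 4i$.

If z = a + bi, then conjugate(z) = a - bi
conjugate(6 + 4i) = 6 - 4i


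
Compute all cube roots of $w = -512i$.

|w| = 512, arg(w) = 270°
Root modulus = 512^(1/3) = 8
Root arguments: θ_k = (270° + 360°k)/3 for k = 0, 1, ..., 2
Roots: 8i, -4*sqrt(3) - 4i, 4*sqrt(3) - 4i


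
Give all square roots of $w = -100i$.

|w| = 100, arg(w) = 270°
Root modulus = 100^(1/2) = 10
Root arguments: θ_k = (270° + 360°k)/2 for k = 0, 1, ..., 1
Roots: -5*sqrt(2) + 5*sqrt(2)i, 5*sqrt(2) - 5*sqrt(2)i


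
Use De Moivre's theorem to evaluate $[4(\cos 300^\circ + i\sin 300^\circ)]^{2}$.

By De Moivre: z^n = r^n(cos(nθ) + i sin(nθ))
= 4^2(cos(2*300°) + i sin(2*300°))
= 16(cos 240° + i sin 240°)
= -8 - 8*sqrt(3)i


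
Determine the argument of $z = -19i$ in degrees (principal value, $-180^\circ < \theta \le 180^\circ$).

a = 0 and b < 0, so z lies on the negative imaginary axis: θ = -90°


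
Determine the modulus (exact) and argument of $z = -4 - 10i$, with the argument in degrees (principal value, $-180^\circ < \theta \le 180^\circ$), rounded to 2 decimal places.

|z| = sqrt((-4)^2 + (-10)^2) = sqrt(116)
arg(z) = arctan(b/a) = arctan(-10/-4) (quadrant-adjusted) = -111.80°


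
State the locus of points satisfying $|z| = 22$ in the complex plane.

|z| = 22 means sqrt(x^2 + y^2) = 22
This is a circle of radius 22 centered at the origin


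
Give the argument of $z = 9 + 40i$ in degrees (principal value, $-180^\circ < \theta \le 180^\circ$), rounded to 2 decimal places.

θ = arctan(b/a) = arctan(40/9) (quadrant-adjusted) = 77.32°


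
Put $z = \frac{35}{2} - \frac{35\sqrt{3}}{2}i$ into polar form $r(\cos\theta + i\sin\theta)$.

r = |z| = sqrt(a^2 + b^2) = sqrt((35/2)^2 + (-35*sqrt(3)/2)^2) = sqrt(1225/4 + 3675/4) = sqrt(1225) = 35
θ = arctan(b/a) = arctan(-30.3109/17.5) (quadrant-adjusted) = 300°
z = 35(cos 300° + i sin 300°)


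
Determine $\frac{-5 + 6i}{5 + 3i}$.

Multiply numerator and denominator by conjugate (5 - 3i):
= (-5 + 6i)(5 - 3i) / (5^2 + 3^2)
= (-7 + 45i) / 34
= -7/34 + (45/34)i


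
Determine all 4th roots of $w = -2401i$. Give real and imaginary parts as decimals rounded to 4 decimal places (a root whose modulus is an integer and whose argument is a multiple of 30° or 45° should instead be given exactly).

|w| = 2401, arg(w) = 270°
Root modulus = 2401^(1/4) = 7
Root arguments: θ_k = (270° + 360°k)/4 for k = 0, 1, ..., 3
Compute each root as (root modulus)(cos θ_k + i sin θ_k) using full-precision intermediates, then round to 4 decimal places.
Roots: 2.6788 + 6.4672i, -6.4672 + 2.6788i, -2.6788 - 6.4672i, 6.4672 - 2.6788i


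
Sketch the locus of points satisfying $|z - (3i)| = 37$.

|z - z0| = r describes a circle centered at z0 with radius r
Here z0 = 3i and r = 37
Locus: Circle centered at (0, 3) with radius 37


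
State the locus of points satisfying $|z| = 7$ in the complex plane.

|z| = 7 means sqrt(x^2 + y^2) = 7
This is a circle of radius 7 centered at the origin


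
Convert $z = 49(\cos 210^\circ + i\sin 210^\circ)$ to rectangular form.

a = r cos θ = 49 * -sqrt(3)/2 = -49*sqrt(3)/2
b = r sin θ = 49 * -1/2 = -49/2
z = -49*sqrt(3)/2 - (49/2)i


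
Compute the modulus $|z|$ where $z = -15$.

|z| = sqrt(a^2 + b^2) = sqrt((-15)^2 + 0^2) = sqrt(225) = 15


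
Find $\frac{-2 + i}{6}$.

Divisor is real, so divide each part by 6:
= -1/3 + (1/6)i


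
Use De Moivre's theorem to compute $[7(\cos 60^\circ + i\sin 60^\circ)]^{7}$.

By De Moivre: z^n = r^n(cos(nθ) + i sin(nθ))
= 7^7(cos(7*60°) + i sin(7*60°))
= 823543(cos 60° + i sin 60°)
= 823543/2 + (823543*sqrt(3)/2)i


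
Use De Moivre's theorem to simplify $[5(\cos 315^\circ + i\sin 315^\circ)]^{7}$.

By De Moivre: z^n = r^n(cos(nθ) + i sin(nθ))
= 5^7(cos(7*315°) + i sin(7*315°))
= 78125(cos 45° + i sin 45°)
= 78125*sqrt(2)/2 + (78125*sqrt(2)/2)i


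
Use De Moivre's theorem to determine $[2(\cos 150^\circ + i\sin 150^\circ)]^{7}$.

By De Moivre: z^n = r^n(cos(nθ) + i sin(nθ))
= 2^7(cos(7*150°) + i sin(7*150°))
= 128(cos 330° + i sin 330°)
= 64*sqrt(3) - 64i


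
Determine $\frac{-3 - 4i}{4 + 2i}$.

Multiply numerator and denominator by conjugate (4 - 2i):
= (-3 - 4i)(4 - 2i) / (4^2 + 2^2)
= (-20 - 10i) / 20
Divide through by 10: (-2 - i) / 2
= -1 - (1/2)i


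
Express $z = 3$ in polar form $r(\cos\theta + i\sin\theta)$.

r = |z| = sqrt(a^2 + b^2) = sqrt((3)^2 + (0)^2) = sqrt(9 + 0) = sqrt(9) = 3
b = 0 and a > 0, so z lies on the positive real axis: θ = 0°
z = 3(cos 0° + i sin 0°)


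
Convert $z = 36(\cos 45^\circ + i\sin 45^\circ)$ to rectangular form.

a = r cos θ = 36 * sqrt(2)/2 = 18*sqrt(2)
b = r sin θ = 36 * sqrt(2)/2 = 18*sqrt(2)
z = 18*sqrt(2) + 18*sqrt(2)i


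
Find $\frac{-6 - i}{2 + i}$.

Multiply numerator and denominator by conjugate (2 - i):
= (-6 - i)(2 - i) / (2^2 + 1^2)
= (-13 + 4i) / 5
= -13/5 + (4/5)i


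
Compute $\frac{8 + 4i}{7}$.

Divisor is real, so divide each part by 7:
= 8/7 + (4/7)i


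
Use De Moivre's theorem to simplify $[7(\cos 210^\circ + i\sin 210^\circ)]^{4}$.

By De Moivre: z^n = r^n(cos(nθ) + i sin(nθ))
= 7^4(cos(4*210°) + i sin(4*210°))
= 2401(cos 120° + i sin 120°)
= -2401/2 + (2401*sqrt(3)/2)i


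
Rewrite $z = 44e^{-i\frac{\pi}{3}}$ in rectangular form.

a = r cos θ = 44 * 1/2 = 22
b = r sin θ = 44 * -sqrt(3)/2 = -22*sqrt(3)
z = 22 - 22*sqrt(3)i


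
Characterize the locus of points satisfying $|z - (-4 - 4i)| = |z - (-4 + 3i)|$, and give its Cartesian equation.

|z - z1| = |z - z2| means z is equidistant from z1 and z2,
i.e. the perpendicular bisector of the segment from (-4, -4) to (-4, 3) (midpoint (-4, -1/2)).
With z = x + yi, square both sides:
(x - (-4))^2 + (y - (-4))^2 = (x - (-4))^2 + (y - 3)^2
The x^2 and y^2 terms cancel: 0x + 14y = 25 - 32 = -7
Simplify: y = -1/2
Locus: Perpendicular bisector of the segment from (-4, -4) to (-4, 3): the line y = -1/2


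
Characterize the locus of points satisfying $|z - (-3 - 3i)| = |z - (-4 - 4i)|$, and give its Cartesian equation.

|z - z1| = |z - z2| means z is equidistant from z1 and z2,
i.e. the perpendicular bisector of the segment from (-3, -3) to (-4, -4) (midpoint (-7/2, -7/2)).
With z = x + yi, square both sides:
(x - (-3))^2 + (y - (-3))^2 = (x - (-4))^2 + (y - (-4))^2
The x^2 and y^2 terms cancel: -2x + (-2)y = 32 - 18 = 14
Simplify: x + y = -7
Locus: Perpendicular bisector of the segment from (-3, -3) to (-4, -4): the line x + y = -7


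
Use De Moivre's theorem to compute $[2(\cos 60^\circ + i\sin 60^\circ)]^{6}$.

By De Moivre: z^n = r^n(cos(nθ) + i sin(nθ))
= 2^6(cos(6*60°) + i sin(6*60°))
= 64(cos 0° + i sin 0°)
= 64


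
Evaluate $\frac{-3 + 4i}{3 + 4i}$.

Multiply numerator and denominator by conjugate (3 - 4i):
= (-3 + 4i)(3 - 4i) / (3^2 + 4^2)
= (7 + 24i) / 25
= 7/25 + (24/25)i


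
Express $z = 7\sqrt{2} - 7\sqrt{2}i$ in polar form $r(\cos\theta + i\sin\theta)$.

r = |z| = sqrt(a^2 + b^2) = sqrt((7*sqrt(2))^2 + (-7*sqrt(2))^2) = sqrt(98 + 98) = sqrt(196) = 14
θ = arctan(b/a) = arctan(-9.8995/9.8995) (quadrant-adjusted) = 315°
z = 14(cos 315° + i sin 315°)


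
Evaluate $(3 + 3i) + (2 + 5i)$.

(3 + 2) + (3 + 5)i = 5 + 8i


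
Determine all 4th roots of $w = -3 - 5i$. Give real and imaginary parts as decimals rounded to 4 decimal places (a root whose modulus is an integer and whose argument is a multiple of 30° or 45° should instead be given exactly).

|w| = sqrt(34) ≈ 5.830952, arg(w) ≈ 239.036243°
Root modulus = sqrt(34)^(1/4) ≈ 1.553942
Root arguments: θ_k = (arg(w) + 360°k)/4 for k = 0, 1, ..., 3
Compute each root as (root modulus)(cos θ_k + i sin θ_k) using full-precision intermediates, then round to 4 decimal places.
Roots: 0.7826 + 1.3425i, -1.3425 + 0.7826i, -0.7826 - 1.3425i, 1.3425 - 0.7826i


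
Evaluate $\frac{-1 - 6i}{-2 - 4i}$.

Multiply numerator and denominator by conjugate (-2 + 4i):
= (-1 - 6i)(-2 + 4i) / ((-2)^2 + (-4)^2)
= (26 + 8i) / 20
Divide through by 2: (13 + 4i) / 10
= 13/10 + (2/5)i


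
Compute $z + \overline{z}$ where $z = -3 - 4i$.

z + conjugate(z) = (a + bi) + (a - bi) = 2a
= 2 * (-3) = -6


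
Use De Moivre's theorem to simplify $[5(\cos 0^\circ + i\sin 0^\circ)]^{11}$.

By De Moivre: z^n = r^n(cos(nθ) + i sin(nθ))
= 5^11(cos(11*0°) + i sin(11*0°))
= 48828125(cos 0° + i sin 0°)
= 48828125


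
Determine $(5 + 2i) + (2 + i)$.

(5 + 2) + (2 + 1)i = 7 + 3i


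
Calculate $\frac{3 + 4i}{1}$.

Divisor is real, so divide each part by 1:
= 3 + 4i


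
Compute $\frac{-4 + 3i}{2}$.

Divisor is real, so divide each part by 2:
= -2 + (3/2)i


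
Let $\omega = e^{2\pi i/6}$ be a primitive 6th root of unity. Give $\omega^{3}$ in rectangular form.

ω^3 = e^(2πi·3/6) = e^(i·1π)
= cos(1π) + i sin(1π)
= -1


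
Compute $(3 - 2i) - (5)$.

(3 - 5) + (-2 - 0)i = -2 - 2i


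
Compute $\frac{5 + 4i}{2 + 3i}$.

Multiply numerator and denominator by conjugate (2 - 3i):
= (5 + 4i)(2 - 3i) / (2^2 + 3^2)
= (22 - 7i) / 13
= 22/13 - (7/13)i


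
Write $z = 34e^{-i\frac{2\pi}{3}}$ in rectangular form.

a = r cos θ = 34 * -1/2 = -17
b = r sin θ = 34 * -sqrt(3)/2 = -17*sqrt(3)
z = -17 - 17*sqrt(3)i


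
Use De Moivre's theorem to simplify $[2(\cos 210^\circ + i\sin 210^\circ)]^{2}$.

By De Moivre: z^n = r^n(cos(nθ) + i sin(nθ))
= 2^2(cos(2*210°) + i sin(2*210°))
= 4(cos 60° + i sin 60°)
= 2 + 2*sqrt(3)i


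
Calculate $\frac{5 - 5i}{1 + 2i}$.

Multiply numerator and denominator by conjugate (1 - 2i):
= (5 - 5i)(1 - 2i) / (1^2 + 2^2)
= (-5 - 15i) / 5
= -1 - 3i


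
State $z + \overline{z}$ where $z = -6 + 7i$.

z + conjugate(z) = (a + bi) + (a - bi) = 2a
= 2 * (-6) = -12


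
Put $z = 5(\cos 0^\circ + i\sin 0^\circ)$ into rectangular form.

a = r cos θ = 5 * 1 = 5
b = r sin θ = 5 * 0 = 0
z = 5


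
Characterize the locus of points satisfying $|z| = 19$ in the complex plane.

|z| = 19 means sqrt(x^2 + y^2) = 19
This is a circle of radius 19 centered at the origin


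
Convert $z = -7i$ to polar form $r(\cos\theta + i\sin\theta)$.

r = |z| = sqrt(a^2 + b^2) = sqrt((0)^2 + (-7)^2) = sqrt(0 + 49) = sqrt(49) = 7
a = 0 and b < 0, so z lies on the negative imaginary axis: θ = 270°
z = 7(cos 270° + i sin 270°)


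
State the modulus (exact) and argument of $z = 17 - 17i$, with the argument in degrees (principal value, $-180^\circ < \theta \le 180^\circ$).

|z| = sqrt(17^2 + (-17)^2) = sqrt(578)
arg(z) = arctan(b/a) = arctan(-17/17) (quadrant-adjusted) = -45°


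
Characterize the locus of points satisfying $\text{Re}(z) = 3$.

Re(z) = x where z = x + yi; the equation x = 3 is satisfied by all points with that x-coordinate
Locus: Vertical line x = 3


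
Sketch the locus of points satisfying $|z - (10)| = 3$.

|z - z0| = r describes a circle centered at z0 with radius r
Here z0 = 10 and r = 3
Locus: Circle centered at (10, 0) with radius 3


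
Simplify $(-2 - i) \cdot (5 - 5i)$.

(a1*a2 - b1*b2) + (a1*b2 + b1*a2)i
= (-10 - 5) + (10 + (-5))i
= -15 + 5i


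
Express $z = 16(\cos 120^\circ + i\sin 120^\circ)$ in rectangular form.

a = r cos θ = 16 * -1/2 = -8
b = r sin θ = 16 * sqrt(3)/2 = 8*sqrt(3)
z = -8 + 8*sqrt(3)i


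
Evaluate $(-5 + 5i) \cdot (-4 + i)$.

(a1*a2 - b1*b2) + (a1*b2 + b1*a2)i
= (20 - 5) + (-5 + (-20))i
= 15 - 25i


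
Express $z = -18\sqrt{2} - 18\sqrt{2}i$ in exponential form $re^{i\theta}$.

r = |z| = sqrt((-18*sqrt(2))^2 + (-18*sqrt(2))^2) = sqrt(648 + 648) = sqrt(1296) = 36
θ = arctan(b/a) = arctan(-25.4558/-25.4558) (quadrant-adjusted) = 225° = 5π/4
z = 36e^(i*5π/4)


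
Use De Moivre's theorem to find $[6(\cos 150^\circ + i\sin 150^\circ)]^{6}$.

By De Moivre: z^n = r^n(cos(nθ) + i sin(nθ))
= 6^6(cos(6*150°) + i sin(6*150°))
= 46656(cos 180° + i sin 180°)
= -46656


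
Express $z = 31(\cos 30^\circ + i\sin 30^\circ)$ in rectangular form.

a = r cos θ = 31 * sqrt(3)/2 = 31*sqrt(3)/2
b = r sin θ = 31 * 1/2 = 31/2
z = 31*sqrt(3)/2 + (31/2)i


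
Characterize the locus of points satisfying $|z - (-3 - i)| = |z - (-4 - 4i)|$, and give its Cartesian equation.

|z - z1| = |z - z2| means z is equidistant from z1 and z2,
i.e. the perpendicular bisector of the segment from (-3, -1) to (-4, -4) (midpoint (-7/2, -5/2)).
With z = x + yi, square both sides:
(x - (-3))^2 + (y - (-1))^2 = (x - (-4))^2 + (y - (-4))^2
The x^2 and y^2 terms cancel: -2x + (-6)y = 32 - 10 = 22
Simplify: x + 3y = -11
Locus: Perpendicular bisector of the segment from (-3, -1) to (-4, -4): the line x + 3y = -11


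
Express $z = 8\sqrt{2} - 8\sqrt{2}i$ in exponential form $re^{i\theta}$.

r = |z| = sqrt((8*sqrt(2))^2 + (-8*sqrt(2))^2) = sqrt(128 + 128) = sqrt(256) = 16
θ = arctan(b/a) = arctan(-11.3137/11.3137) (quadrant-adjusted) = -45° = -π/4
z = 16e^(-i*π/4)
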